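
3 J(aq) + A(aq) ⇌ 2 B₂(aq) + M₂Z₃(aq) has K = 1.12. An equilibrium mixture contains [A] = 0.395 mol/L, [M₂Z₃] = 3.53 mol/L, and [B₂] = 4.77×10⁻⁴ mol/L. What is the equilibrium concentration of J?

At equilibrium, K = [B₂]²·[M₂Z₃] / ([J]³·[A]) = 1.12.
(4.77×10⁻⁴)²·(3.53) / (([J])³·(0.395)) = 1.12
[J]³ = 1.82×10⁻⁶ ⇒ [J] = 0.0122 mol/L

[J] = 0.0122 mol/L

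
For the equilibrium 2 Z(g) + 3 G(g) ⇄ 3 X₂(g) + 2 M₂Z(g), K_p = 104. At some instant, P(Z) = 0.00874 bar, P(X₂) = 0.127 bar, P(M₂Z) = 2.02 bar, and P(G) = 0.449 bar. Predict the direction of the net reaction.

Q_p = P(X₂)³·P(M₂Z)² / (P(Z)²·P(G)³) = (0.127)³·(2.02)² / ((0.00874)²·(0.449)³) = 1210
Q_p = 1210 > K_p = 104, so the reverse reaction proceeds.

to the left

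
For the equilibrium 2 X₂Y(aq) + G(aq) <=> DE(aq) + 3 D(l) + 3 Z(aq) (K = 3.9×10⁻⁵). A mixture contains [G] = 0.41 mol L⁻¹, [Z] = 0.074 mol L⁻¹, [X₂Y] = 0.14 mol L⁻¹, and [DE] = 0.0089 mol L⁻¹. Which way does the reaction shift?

(D is a pure liquid — omitted from Q.)
Q = [DE]·[Z]³ / ([X₂Y]²·[G]) = (0.0089)·(0.074)³ / ((0.14)²·(0.41)) = 4.5×10⁻⁴
Q = 4.5×10⁻⁴ > K = 3.9×10⁻⁵, so the reverse reaction proceeds.

reverse (toward reactants)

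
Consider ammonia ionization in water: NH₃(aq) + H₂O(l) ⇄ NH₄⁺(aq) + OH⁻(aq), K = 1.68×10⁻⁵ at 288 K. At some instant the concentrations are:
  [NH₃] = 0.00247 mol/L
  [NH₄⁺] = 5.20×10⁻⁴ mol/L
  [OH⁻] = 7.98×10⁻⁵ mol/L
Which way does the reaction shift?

neither direction; the system is at equilibrium

(H₂O is a pure liquid — omitted from Q.)
Q = [NH₄⁺]·[OH⁻] / [NH₃] = (5.20×10⁻⁴)·(7.98×10⁻⁵) / (0.00247) = 1.68×10⁻⁵
Q = 1.68×10⁻⁵ = K, so the system is already at equilibrium.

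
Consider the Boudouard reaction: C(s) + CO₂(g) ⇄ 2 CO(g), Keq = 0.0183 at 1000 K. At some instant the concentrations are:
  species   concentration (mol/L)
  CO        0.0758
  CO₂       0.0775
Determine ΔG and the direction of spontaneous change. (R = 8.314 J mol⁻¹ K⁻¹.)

ΔG = 11.6 kJ/mol; the forward reaction is non-spontaneous

(C is a pure solid — omitted from Q.)
Q = [CO]² / [CO₂] = (0.0758)² / (0.0775) = 0.0741
ΔG = RT ln(Q/Keq) = (8.314 J mol⁻¹ K⁻¹)(1000 K) × ln(0.0741/0.0183)
   = (8.314 kJ/mol)(1.399) = 11.6 kJ/mol
ΔG > 0, so the forward reaction is non-spontaneous (proceeds in reverse).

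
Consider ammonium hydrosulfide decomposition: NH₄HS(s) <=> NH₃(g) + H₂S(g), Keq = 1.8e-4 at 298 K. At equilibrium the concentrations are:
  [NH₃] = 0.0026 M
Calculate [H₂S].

(NH₄HS is a pure solid — omitted from Keq.)
At equilibrium, Keq = [NH₃]·[H₂S] = 1.8e-4.
(0.0026)·([H₂S]) = 1.8e-4
[H₂S] = 0.0692 = 0.069 M

[H₂S] = 0.069 M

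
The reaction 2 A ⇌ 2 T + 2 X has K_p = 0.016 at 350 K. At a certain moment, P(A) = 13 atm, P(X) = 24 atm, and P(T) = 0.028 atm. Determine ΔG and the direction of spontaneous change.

Q_p = P(T)²·P(X)² / P(A)² = (0.028)²·(24)² / (13)² = 0.00267
ΔG = RT ln(Q_p/K_p) = (8.314 J mol⁻¹ K⁻¹)(350 K) × ln(0.00267/0.016)
   = (2.910 kJ/mol)(-1.791) = -5.21 kJ/mol
ΔG < 0, so the forward reaction is spontaneous (proceeds forward).

ΔG = -5.21 kJ/mol; the forward reaction is spontaneous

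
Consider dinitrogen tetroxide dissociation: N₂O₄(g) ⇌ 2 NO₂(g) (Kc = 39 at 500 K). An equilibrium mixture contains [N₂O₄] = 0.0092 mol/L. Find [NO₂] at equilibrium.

[NO₂] = 0.60 mol/L

At equilibrium, Kc = [NO₂]² / [N₂O₄] = 39.
([NO₂])² / (0.0092) = 39
[NO₂]² = 0.359 ⇒ [NO₂] = 0.60 mol/L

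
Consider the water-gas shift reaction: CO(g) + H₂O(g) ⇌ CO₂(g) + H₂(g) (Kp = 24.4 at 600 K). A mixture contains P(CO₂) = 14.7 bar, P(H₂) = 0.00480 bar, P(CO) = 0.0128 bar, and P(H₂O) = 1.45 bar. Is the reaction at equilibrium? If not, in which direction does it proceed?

Qp = P(CO₂)·P(H₂) / (P(CO)·P(H₂O)) = (14.7)·(0.00480) / ((0.0128)·(1.45)) = 3.80
Qp = 3.80 < Kp = 24.4, so the forward reaction proceeds.

forward (toward products)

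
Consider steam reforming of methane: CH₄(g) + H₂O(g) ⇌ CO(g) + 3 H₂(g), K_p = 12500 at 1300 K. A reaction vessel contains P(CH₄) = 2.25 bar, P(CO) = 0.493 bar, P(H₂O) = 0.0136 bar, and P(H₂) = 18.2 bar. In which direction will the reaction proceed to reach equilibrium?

Q_p = P(CO)·P(H₂)³ / (P(CH₄)·P(H₂O)) = (0.493)·(18.2)³ / ((2.25)·(0.0136)) = 97100
Q_p = 97100 > K_p = 12500, so the reverse reaction proceeds.

to the left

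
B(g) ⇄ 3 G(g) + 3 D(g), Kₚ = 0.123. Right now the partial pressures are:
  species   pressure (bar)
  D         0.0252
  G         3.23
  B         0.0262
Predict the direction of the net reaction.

forward (toward products)

Qₚ = P(G)³·P(D)³ / P(B) = (3.23)³·(0.0252)³ / (0.0262) = 0.0206
Qₚ = 0.0206 < Kₚ = 0.123, so the forward reaction proceeds.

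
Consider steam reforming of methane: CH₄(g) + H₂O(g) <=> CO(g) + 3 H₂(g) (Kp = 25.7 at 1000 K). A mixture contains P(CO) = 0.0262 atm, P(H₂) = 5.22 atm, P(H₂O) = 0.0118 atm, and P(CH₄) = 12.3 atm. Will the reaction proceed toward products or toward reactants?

Qp = P(CO)·P(H₂)³ / (P(CH₄)·P(H₂O)) = (0.0262)·(5.22)³ / ((12.3)·(0.0118)) = 25.7
Qp = 25.7 = Kp, so the system is already at equilibrium.

no net change (already at equilibrium)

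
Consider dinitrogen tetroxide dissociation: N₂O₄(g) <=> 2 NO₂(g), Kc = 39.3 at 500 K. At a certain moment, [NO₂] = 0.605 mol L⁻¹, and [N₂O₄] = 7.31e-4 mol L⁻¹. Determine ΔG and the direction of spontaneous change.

Qc = [NO₂]² / [N₂O₄] = (0.605)² / (7.31e-4) = 501
ΔG = RT ln(Qc/Kc) = (8.314 J mol⁻¹ K⁻¹)(500 K) × ln(501/39.3)
   = (4.157 kJ/mol)(2.545) = 10.6 kJ/mol
ΔG > 0, so the forward reaction is non-spontaneous (proceeds in reverse).

ΔG = 10.6 kJ/mol; the forward reaction is non-spontaneous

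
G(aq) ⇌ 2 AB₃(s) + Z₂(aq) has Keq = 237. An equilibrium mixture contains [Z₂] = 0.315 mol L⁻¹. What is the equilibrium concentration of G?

(AB₃ is a pure solid — omitted from Keq.)
At equilibrium, Keq = [Z₂] / [G] = 237.
(0.315) / ([G]) = 237
[G] = 0.00133 mol L⁻¹

[G] = 0.00133 mol L⁻¹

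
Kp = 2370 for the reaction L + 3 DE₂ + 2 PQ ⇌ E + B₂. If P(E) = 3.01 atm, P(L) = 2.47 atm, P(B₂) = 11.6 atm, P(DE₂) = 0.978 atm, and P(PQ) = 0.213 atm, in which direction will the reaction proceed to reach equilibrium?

Qp = P(E)·P(B₂) / (P(L)·P(DE₂)³·P(PQ)²) = (3.01)·(11.6) / ((2.47)·(0.978)³·(0.213)²) = 333
Qp = 333 < Kp = 2370, so the forward reaction proceeds.

to the right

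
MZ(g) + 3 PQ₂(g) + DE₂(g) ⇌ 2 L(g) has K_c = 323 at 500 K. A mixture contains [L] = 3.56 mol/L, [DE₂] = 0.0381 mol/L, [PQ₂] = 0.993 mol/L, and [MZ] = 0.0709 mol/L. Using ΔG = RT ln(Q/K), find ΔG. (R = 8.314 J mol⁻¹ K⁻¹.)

Q_c = [L]² / ([MZ]·[PQ₂]³·[DE₂]) = (3.56)² / ((0.0709)·(0.993)³·(0.0381)) = 4790
ΔG = RT ln(Q_c/K_c) = (8.314 J mol⁻¹ K⁻¹)(500 K) × ln(4790/323)
   = (4.157 kJ/mol)(2.697) = 11.2 kJ/mol
ΔG > 0, so the forward reaction is non-spontaneous (proceeds in reverse).

ΔG = 11.2 kJ/mol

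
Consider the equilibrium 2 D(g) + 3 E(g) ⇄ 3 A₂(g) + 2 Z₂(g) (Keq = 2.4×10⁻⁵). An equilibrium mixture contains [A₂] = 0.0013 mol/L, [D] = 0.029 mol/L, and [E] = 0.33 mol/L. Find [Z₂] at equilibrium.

At equilibrium, Keq = [A₂]³·[Z₂]² / ([D]²·[E]³) = 2.4×10⁻⁵.
(0.0013)³·([Z₂])² / ((0.029)²·(0.33)³) = 2.4×10⁻⁵
[Z₂]² = 0.330 ⇒ [Z₂] = 0.57 mol/L

[Z₂] = 0.57 mol/L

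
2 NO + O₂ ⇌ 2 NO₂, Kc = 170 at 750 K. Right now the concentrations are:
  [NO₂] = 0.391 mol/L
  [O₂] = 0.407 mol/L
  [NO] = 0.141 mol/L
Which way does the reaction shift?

in the forward direction

Qc = [NO₂]² / ([NO]²·[O₂]) = (0.391)² / ((0.141)²·(0.407)) = 18.9
Qc = 18.9 < Kc = 170, so the forward reaction proceeds.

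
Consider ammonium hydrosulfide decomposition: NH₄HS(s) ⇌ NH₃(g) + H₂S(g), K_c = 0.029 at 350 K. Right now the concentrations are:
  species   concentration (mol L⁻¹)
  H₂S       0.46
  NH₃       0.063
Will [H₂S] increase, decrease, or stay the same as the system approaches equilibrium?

(NH₄HS is a pure solid — omitted from Q_c.)
Q_c = [NH₃]·[H₂S] = (0.063)·(0.46) = 0.029
Q_c = 0.029 = K_c; the system is at equilibrium.

stay the same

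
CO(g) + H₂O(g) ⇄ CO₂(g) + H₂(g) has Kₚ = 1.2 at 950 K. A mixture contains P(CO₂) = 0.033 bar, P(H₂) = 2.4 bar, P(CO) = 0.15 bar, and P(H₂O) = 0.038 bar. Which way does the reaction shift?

to the left

Qₚ = P(CO₂)·P(H₂) / (P(CO)·P(H₂O)) = (0.033)·(2.4) / ((0.15)·(0.038)) = 14
Qₚ = 14 > Kₚ = 1.2, so the reverse reaction proceeds.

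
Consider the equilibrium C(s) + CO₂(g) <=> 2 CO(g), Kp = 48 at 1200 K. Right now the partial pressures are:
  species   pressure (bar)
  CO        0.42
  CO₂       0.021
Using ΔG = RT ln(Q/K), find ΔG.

ΔG = -17.4 kJ/mol

(C is a pure solid — omitted from Qp.)
Qp = P(CO)² / P(CO₂) = (0.42)² / (0.021) = 8.40
ΔG = RT ln(Qp/Kp) = (8.314 J mol⁻¹ K⁻¹)(1200 K) × ln(8.40/48)
   = (9.977 kJ/mol)(-1.743) = -17.4 kJ/mol
ΔG < 0, so the forward reaction is spontaneous (proceeds forward).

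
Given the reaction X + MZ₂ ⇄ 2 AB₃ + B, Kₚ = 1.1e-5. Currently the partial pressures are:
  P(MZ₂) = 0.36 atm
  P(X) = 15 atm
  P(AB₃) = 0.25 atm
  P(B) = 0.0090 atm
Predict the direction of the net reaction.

toward reactants

Qₚ = P(AB₃)²·P(B) / (P(X)·P(MZ₂)) = (0.25)²·(0.0090) / ((15)·(0.36)) = 1.0e-4
Qₚ = 1.0e-4 > Kₚ = 1.1e-5, so the reverse reaction proceeds.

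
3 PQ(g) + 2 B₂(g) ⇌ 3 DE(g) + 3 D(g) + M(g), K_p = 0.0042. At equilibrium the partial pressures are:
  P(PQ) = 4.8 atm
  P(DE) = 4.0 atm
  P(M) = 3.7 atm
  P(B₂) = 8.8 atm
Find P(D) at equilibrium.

P(D) = 0.53 atm

At equilibrium, K_p = P(DE)³·P(D)³·P(M) / (P(PQ)³·P(B₂)²) = 0.0042.
(4.0)³·(P(D))³·(3.7) / ((4.8)³·(8.8)²) = 0.0042
P(D)³ = 0.152 ⇒ P(D) = 0.53 atm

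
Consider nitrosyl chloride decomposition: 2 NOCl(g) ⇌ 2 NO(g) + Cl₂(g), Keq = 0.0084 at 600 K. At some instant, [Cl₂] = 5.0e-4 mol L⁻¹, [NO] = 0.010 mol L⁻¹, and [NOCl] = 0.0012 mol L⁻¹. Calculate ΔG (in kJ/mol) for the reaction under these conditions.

ΔG = 7.08 kJ/mol

Q = [NO]²·[Cl₂] / [NOCl]² = (0.010)²·(5.0e-4) / (0.0012)² = 0.0347
ΔG = RT ln(Q/Keq) = (8.314 J mol⁻¹ K⁻¹)(600 K) × ln(0.0347/0.0084)
   = (4.988 kJ/mol)(1.419) = 7.08 kJ/mol
ΔG > 0, so the forward reaction is non-spontaneous (proceeds in reverse).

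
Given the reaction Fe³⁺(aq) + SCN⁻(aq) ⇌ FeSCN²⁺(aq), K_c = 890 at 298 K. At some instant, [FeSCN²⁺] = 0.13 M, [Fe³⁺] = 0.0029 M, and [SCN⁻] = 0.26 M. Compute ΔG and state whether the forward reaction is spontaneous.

ΔG = -4.07 kJ/mol; the forward reaction is spontaneous

Q_c = [FeSCN²⁺] / ([Fe³⁺]·[SCN⁻]) = (0.13) / ((0.0029)·(0.26)) = 172
ΔG = RT ln(Q_c/K_c) = (8.314 J mol⁻¹ K⁻¹)(298 K) × ln(172/890)
   = (2.478 kJ/mol)(-1.644) = -4.07 kJ/mol
ΔG < 0, so the forward reaction is spontaneous (proceeds forward).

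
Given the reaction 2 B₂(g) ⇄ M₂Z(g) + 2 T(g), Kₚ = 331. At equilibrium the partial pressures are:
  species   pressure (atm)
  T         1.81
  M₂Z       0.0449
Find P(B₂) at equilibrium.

At equilibrium, Kₚ = P(M₂Z)·P(T)² / P(B₂)² = 331.
(0.0449)·(1.81)² / (P(B₂))² = 331
P(B₂)² = 4.44×10⁻⁴ ⇒ P(B₂) = 0.0211 atm

P(B₂) = 0.0211 atm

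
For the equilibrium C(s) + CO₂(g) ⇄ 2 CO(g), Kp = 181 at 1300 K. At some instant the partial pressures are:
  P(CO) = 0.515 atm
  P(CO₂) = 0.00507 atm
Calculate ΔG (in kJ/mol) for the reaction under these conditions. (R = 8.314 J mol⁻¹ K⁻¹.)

ΔG = -13.4 kJ/mol

(C is a pure solid — omitted from Qp.)
Qp = P(CO)² / P(CO₂) = (0.515)² / (0.00507) = 52.3
ΔG = RT ln(Qp/Kp) = (8.314 J mol⁻¹ K⁻¹)(1300 K) × ln(52.3/181)
   = (10.81 kJ/mol)(-1.242) = -13.4 kJ/mol
ΔG < 0, so the forward reaction is spontaneous (proceeds forward).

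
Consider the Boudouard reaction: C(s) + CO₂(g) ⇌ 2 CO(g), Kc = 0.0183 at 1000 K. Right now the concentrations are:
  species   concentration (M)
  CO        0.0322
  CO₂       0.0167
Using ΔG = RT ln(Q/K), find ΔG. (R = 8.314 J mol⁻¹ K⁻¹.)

(C is a pure solid — omitted from Qc.)
Qc = [CO]² / [CO₂] = (0.0322)² / (0.0167) = 0.0621
ΔG = RT ln(Qc/Kc) = (8.314 J mol⁻¹ K⁻¹)(1000 K) × ln(0.0621/0.0183)
   = (8.314 kJ/mol)(1.222) = 10.2 kJ/mol
ΔG > 0, so the forward reaction is non-spontaneous (proceeds in reverse).

ΔG = 10.2 kJ/mol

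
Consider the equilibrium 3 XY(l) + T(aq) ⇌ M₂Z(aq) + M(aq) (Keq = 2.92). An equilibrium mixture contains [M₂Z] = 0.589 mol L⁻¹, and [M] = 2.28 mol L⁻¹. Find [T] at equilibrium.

[T] = 0.460 mol L⁻¹

(XY is a pure liquid — omitted from Keq.)
At equilibrium, Keq = [M₂Z]·[M] / [T] = 2.92.
(0.589)·(2.28) / ([T]) = 2.92
[T] = 0.460 mol L⁻¹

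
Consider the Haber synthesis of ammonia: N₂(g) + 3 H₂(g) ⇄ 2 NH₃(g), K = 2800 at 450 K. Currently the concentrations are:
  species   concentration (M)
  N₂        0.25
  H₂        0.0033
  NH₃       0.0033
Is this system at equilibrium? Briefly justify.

no; Q < K, reaction proceeds forward

Q = [NH₃]² / ([N₂]·[H₂]³) = (0.0033)² / ((0.25)·(0.0033)³) = 1200
Q = 1200 < K = 2800: net forward reaction.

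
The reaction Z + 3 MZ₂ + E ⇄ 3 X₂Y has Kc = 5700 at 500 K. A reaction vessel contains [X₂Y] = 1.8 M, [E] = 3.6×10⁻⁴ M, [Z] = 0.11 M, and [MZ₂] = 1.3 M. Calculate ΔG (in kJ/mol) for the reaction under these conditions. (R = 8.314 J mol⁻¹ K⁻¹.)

Qc = [X₂Y]³ / ([Z]·[MZ₂]³·[E]) = (1.8)³ / ((0.11)·(1.3)³·(3.6×10⁻⁴)) = 67000
ΔG = RT ln(Qc/Kc) = (8.314 J mol⁻¹ K⁻¹)(500 K) × ln(67000/5700)
   = (4.157 kJ/mol)(2.464) = 10.2 kJ/mol
ΔG > 0, so the forward reaction is non-spontaneous (proceeds in reverse).

ΔG = 10.2 kJ/mol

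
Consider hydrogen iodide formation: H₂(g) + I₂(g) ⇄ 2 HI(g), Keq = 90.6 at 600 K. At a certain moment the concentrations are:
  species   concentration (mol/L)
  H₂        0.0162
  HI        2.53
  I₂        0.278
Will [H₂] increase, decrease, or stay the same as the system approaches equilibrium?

Q = [HI]² / ([H₂]·[I₂]) = (2.53)² / ((0.0162)·(0.278)) = 1420
Q = 1420 > Keq = 90.6: net reverse reaction.
H₂ is a reactant, so it increases.

increase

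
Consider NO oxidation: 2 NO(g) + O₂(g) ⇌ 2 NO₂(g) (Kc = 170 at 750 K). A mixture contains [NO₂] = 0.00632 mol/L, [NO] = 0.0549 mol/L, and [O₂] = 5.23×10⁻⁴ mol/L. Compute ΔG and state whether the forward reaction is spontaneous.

ΔG = -11.9 kJ/mol; the forward reaction is spontaneous

Qc = [NO₂]² / ([NO]²·[O₂]) = (0.00632)² / ((0.0549)²·(5.23×10⁻⁴)) = 25.3
ΔG = RT ln(Qc/Kc) = (8.314 J mol⁻¹ K⁻¹)(750 K) × ln(25.3/170)
   = (6.236 kJ/mol)(-1.905) = -11.9 kJ/mol
ΔG < 0, so the forward reaction is spontaneous (proceeds forward).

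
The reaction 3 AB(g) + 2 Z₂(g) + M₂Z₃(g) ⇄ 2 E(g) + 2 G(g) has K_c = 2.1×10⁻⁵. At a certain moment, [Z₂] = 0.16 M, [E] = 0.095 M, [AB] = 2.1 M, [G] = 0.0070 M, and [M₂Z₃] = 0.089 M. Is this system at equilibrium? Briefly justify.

yes, at equilibrium

Q_c = [E]²·[G]² / ([AB]³·[Z₂]²·[M₂Z₃]) = (0.095)²·(0.0070)² / ((2.1)³·(0.16)²·(0.089)) = 2.1×10⁻⁵
Q_c = 2.1×10⁻⁵ = K_c; the system is at equilibrium.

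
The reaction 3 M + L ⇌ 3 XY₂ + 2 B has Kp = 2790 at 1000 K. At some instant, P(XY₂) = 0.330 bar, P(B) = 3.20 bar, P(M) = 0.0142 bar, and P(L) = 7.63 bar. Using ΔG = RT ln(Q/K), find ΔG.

Qp = P(XY₂)³·P(B)² / (P(M)³·P(L)) = (0.330)³·(3.20)² / ((0.0142)³·(7.63)) = 16800
ΔG = RT ln(Qp/Kp) = (8.314 J mol⁻¹ K⁻¹)(1000 K) × ln(16800/2790)
   = (8.314 kJ/mol)(1.795) = 14.9 kJ/mol
ΔG > 0, so the forward reaction is non-spontaneous (proceeds in reverse).

ΔG = 14.9 kJ/mol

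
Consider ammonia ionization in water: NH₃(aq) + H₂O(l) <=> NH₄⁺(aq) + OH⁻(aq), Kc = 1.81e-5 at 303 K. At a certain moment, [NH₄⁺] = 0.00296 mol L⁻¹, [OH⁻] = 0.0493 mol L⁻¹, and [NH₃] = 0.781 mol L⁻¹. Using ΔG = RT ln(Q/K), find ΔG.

(H₂O is a pure liquid — omitted from Qc.)
Qc = [NH₄⁺]·[OH⁻] / [NH₃] = (0.00296)·(0.0493) / (0.781) = 1.87e-4
ΔG = RT ln(Qc/Kc) = (8.314 J mol⁻¹ K⁻¹)(303 K) × ln(1.87e-4/1.81e-5)
   = (2.519 kJ/mol)(2.335) = 5.88 kJ/mol
ΔG > 0, so the forward reaction is non-spontaneous (proceeds in reverse).

ΔG = 5.88 kJ/mol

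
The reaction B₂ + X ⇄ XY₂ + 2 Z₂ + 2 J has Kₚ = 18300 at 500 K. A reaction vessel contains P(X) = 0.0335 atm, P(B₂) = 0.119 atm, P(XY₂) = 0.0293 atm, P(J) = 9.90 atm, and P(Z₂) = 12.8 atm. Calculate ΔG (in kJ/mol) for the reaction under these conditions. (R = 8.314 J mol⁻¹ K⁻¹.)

ΔG = 7.75 kJ/mol

Qₚ = P(XY₂)·P(Z₂)²·P(J)² / (P(B₂)·P(X)) = (0.0293)·(12.8)²·(9.90)² / ((0.119)·(0.0335)) = 1.18e5
ΔG = RT ln(Qₚ/Kₚ) = (8.314 J mol⁻¹ K⁻¹)(500 K) × ln(1.18e5/18300)
   = (4.157 kJ/mol)(1.864) = 7.75 kJ/mol
ΔG > 0, so the forward reaction is non-spontaneous (proceeds in reverse).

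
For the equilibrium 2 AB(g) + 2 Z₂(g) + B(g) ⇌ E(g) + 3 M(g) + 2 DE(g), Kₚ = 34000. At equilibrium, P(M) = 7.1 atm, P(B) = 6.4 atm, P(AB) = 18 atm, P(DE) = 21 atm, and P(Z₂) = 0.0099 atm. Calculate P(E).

At equilibrium, Kₚ = P(E)·P(M)³·P(DE)² / (P(AB)²·P(Z₂)²·P(B)) = 34000.
(P(E))·(7.1)³·(21)² / ((18)²·(0.0099)²·(6.4)) = 34000
P(E) = 0.0438 = 0.044 atm

P(E) = 0.044 atm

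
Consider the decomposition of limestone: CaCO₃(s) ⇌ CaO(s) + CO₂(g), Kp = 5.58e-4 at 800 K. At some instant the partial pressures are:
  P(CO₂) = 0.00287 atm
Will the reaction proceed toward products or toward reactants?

(CaCO₃, CaO are pure solids — omitted from Qp.)
Qp = P(CO₂) = 0.00287
Qp = 0.00287 > Kp = 5.58e-4, so the reverse reaction proceeds.

to the left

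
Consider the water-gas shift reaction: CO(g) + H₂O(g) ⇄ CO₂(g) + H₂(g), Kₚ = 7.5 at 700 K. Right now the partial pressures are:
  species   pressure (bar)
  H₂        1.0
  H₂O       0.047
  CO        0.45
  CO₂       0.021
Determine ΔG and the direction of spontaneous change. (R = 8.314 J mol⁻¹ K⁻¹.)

Qₚ = P(CO₂)·P(H₂) / (P(CO)·P(H₂O)) = (0.021)·(1.0) / ((0.45)·(0.047)) = 0.993
ΔG = RT ln(Qₚ/Kₚ) = (8.314 J mol⁻¹ K⁻¹)(700 K) × ln(0.993/7.5)
   = (5.820 kJ/mol)(-2.022) = -11.8 kJ/mol
ΔG < 0, so the forward reaction is spontaneous (proceeds forward).

ΔG = -11.8 kJ/mol; the forward reaction is spontaneous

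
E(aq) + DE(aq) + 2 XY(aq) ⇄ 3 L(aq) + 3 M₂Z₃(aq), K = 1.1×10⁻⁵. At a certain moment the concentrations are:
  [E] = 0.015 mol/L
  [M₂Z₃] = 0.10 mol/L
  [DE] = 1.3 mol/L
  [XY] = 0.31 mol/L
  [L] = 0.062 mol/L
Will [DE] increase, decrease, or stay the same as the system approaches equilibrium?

increase

Q = [L]³·[M₂Z₃]³ / ([E]·[DE]·[XY]²) = (0.062)³·(0.10)³ / ((0.015)·(1.3)·(0.31)²) = 1.3×10⁻⁴
Q = 1.3×10⁻⁴ > K = 1.1×10⁻⁵: net reverse reaction.
DE is a reactant, so it increases.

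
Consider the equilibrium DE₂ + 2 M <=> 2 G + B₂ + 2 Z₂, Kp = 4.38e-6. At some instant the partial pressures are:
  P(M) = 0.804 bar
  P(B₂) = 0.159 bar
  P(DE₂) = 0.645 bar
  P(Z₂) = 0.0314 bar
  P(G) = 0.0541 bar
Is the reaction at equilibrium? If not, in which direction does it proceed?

Qp = P(G)²·P(B₂)·P(Z₂)² / (P(DE₂)·P(M)²) = (0.0541)²·(0.159)·(0.0314)² / ((0.645)·(0.804)²) = 1.10e-6
Qp = 1.10e-6 < Kp = 4.38e-6, so the forward reaction proceeds.

to the right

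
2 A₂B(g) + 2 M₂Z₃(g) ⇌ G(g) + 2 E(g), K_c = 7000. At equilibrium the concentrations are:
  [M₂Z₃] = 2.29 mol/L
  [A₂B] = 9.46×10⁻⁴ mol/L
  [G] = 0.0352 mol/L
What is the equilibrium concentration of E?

At equilibrium, K_c = [G]·[E]² / ([A₂B]²·[M₂Z₃]²) = 7000.
(0.0352)·([E])² / ((9.46×10⁻⁴)²·(2.29)²) = 7000
[E]² = 0.933 ⇒ [E] = 0.966 mol/L

[E] = 0.966 mol/L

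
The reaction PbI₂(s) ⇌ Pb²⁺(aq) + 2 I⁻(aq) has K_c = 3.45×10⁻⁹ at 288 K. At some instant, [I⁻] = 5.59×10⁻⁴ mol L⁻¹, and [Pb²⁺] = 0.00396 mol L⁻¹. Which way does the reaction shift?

(PbI₂ is a pure solid — omitted from Q_c.)
Q_c = [Pb²⁺]·[I⁻]² = (0.00396)·(5.59×10⁻⁴)² = 1.24×10⁻⁹
Q_c = 1.24×10⁻⁹ < K_c = 3.45×10⁻⁹, so the forward reaction proceeds.

to the right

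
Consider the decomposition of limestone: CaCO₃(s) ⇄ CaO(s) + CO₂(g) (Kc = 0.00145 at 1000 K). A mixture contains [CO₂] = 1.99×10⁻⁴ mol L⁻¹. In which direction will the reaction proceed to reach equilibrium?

(CaCO₃, CaO are pure solids — omitted from Qc.)
Qc = [CO₂] = 1.99×10⁻⁴
Qc = 1.99×10⁻⁴ < Kc = 0.00145, so the forward reaction proceeds.

toward products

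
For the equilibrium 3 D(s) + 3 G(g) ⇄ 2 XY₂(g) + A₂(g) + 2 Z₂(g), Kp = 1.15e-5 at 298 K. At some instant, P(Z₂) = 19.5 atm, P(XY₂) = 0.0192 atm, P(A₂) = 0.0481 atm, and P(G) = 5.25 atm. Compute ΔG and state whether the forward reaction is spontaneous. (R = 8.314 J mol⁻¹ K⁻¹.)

(D is a pure solid — omitted from Qp.)
Qp = P(XY₂)²·P(A₂)·P(Z₂)² / P(G)³ = (0.0192)²·(0.0481)·(19.5)² / (5.25)³ = 4.66e-5
ΔG = RT ln(Qp/Kp) = (8.314 J mol⁻¹ K⁻¹)(298 K) × ln(4.66e-5/1.15e-5)
   = (2.478 kJ/mol)(1.399) = 3.47 kJ/mol
ΔG > 0, so the forward reaction is non-spontaneous (proceeds in reverse).

ΔG = 3.47 kJ/mol; the forward reaction is non-spontaneous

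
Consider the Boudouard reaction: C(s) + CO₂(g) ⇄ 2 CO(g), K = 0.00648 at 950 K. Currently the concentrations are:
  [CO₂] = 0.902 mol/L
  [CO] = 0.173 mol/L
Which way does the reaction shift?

in the reverse direction

(C is a pure solid — omitted from Q.)
Q = [CO]² / [CO₂] = (0.173)² / (0.902) = 0.0332
Q = 0.0332 > K = 0.00648, so the reverse reaction proceeds.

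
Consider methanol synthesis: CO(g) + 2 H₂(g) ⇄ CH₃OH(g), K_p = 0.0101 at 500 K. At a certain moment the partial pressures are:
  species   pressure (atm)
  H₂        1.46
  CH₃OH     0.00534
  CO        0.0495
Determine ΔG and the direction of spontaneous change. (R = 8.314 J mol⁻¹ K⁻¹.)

Q_p = P(CH₃OH) / (P(CO)·P(H₂)²) = (0.00534) / ((0.0495)·(1.46)²) = 0.0506
ΔG = RT ln(Q_p/K_p) = (8.314 J mol⁻¹ K⁻¹)(500 K) × ln(0.0506/0.0101)
   = (4.157 kJ/mol)(1.611) = 6.70 kJ/mol
ΔG > 0, so the forward reaction is non-spontaneous (proceeds in reverse).

ΔG = 6.70 kJ/mol; the forward reaction is non-spontaneous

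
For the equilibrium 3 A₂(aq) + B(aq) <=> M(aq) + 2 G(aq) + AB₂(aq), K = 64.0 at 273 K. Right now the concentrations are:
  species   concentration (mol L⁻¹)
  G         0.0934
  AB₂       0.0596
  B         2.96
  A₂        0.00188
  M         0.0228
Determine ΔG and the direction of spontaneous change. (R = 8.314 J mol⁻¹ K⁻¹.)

Q = [M]·[G]²·[AB₂] / ([A₂]³·[B]) = (0.0228)·(0.0934)²·(0.0596) / ((0.00188)³·(2.96)) = 603
ΔG = RT ln(Q/K) = (8.314 J mol⁻¹ K⁻¹)(273 K) × ln(603/64.0)
   = (2.270 kJ/mol)(2.243) = 5.09 kJ/mol
ΔG > 0, so the forward reaction is non-spontaneous (proceeds in reverse).

ΔG = 5.09 kJ/mol; the forward reaction is non-spontaneous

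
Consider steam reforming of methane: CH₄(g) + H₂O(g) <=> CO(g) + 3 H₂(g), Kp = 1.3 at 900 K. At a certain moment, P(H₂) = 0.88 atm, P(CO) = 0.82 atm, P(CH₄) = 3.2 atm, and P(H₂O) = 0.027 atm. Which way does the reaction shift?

Qp = P(CO)·P(H₂)³ / (P(CH₄)·P(H₂O)) = (0.82)·(0.88)³ / ((3.2)·(0.027)) = 6.5
Qp = 6.5 > Kp = 1.3, so the reverse reaction proceeds.

toward reactants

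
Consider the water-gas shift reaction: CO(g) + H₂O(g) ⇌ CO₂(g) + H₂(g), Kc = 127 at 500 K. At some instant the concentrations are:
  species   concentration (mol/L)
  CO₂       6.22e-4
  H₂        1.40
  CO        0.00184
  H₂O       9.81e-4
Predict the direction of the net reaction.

reverse (toward reactants)

Qc = [CO₂]·[H₂] / ([CO]·[H₂O]) = (6.22e-4)·(1.40) / ((0.00184)·(9.81e-4)) = 482
Qc = 482 > Kc = 127, so the reverse reaction proceeds.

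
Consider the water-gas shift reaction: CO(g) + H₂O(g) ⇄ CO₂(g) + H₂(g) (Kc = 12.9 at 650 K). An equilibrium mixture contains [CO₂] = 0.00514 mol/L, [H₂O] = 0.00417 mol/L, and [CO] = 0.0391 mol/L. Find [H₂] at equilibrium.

[H₂] = 0.409 mol/L

At equilibrium, Kc = [CO₂]·[H₂] / ([CO]·[H₂O]) = 12.9.
(0.00514)·([H₂]) / ((0.0391)·(0.00417)) = 12.9
[H₂] = 0.409 mol/L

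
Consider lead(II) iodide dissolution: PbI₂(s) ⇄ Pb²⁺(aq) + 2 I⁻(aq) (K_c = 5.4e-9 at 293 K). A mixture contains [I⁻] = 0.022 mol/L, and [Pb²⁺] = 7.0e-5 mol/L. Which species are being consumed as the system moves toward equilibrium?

Pb²⁺, I⁻ (products)

(PbI₂ is a pure solid — omitted from Q_c.)
Q_c = [Pb²⁺]·[I⁻]² = (7.0e-5)·(0.022)² = 3.4e-8
Q_c = 3.4e-8 > K_c = 5.4e-9: net reverse reaction.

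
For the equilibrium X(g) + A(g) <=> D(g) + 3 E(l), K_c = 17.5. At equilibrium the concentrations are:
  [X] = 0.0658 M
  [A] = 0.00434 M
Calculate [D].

[D] = 0.00500 M

(E is a pure liquid — omitted from K_c.)
At equilibrium, K_c = [D] / ([X]·[A]) = 17.5.
([D]) / ((0.0658)·(0.00434)) = 17.5
[D] = 0.00500 M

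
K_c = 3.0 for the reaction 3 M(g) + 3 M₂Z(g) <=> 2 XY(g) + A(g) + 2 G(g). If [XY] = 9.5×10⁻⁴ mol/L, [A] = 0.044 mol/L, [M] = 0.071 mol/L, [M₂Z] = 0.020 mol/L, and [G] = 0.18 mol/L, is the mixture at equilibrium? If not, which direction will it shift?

Q_c = [XY]²·[A]·[G]² / ([M]³·[M₂Z]³) = (9.5×10⁻⁴)²·(0.044)·(0.18)² / ((0.071)³·(0.020)³) = 0.45
Q_c = 0.45 < K_c = 3.0: net forward reaction.

no; Q < K, reaction proceeds forward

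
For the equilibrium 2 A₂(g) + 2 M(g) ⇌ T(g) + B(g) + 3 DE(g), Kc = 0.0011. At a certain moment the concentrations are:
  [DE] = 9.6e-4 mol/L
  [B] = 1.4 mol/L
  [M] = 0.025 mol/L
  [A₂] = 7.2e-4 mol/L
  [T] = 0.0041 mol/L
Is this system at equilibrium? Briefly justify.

no; Q > K, reaction proceeds in reverse

Qc = [T]·[B]·[DE]³ / ([A₂]²·[M]²) = (0.0041)·(1.4)·(9.6e-4)³ / ((7.2e-4)²·(0.025)²) = 0.016
Qc = 0.016 > Kc = 0.0011: net reverse reaction.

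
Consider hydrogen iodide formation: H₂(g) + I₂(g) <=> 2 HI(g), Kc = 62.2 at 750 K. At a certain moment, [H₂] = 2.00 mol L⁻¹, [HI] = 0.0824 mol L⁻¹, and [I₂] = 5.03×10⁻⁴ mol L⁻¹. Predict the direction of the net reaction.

Qc = [HI]² / ([H₂]·[I₂]) = (0.0824)² / ((2.00)·(5.03×10⁻⁴)) = 6.75
Qc = 6.75 < Kc = 62.2, so the forward reaction proceeds.

in the forward direction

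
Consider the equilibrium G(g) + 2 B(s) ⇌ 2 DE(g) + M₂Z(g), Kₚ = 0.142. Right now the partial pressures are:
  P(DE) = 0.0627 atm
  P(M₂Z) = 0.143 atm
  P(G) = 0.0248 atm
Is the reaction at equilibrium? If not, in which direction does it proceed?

(B is a pure solid — omitted from Qₚ.)
Qₚ = P(DE)²·P(M₂Z) / P(G) = (0.0627)²·(0.143) / (0.0248) = 0.0227
Qₚ = 0.0227 < Kₚ = 0.142, so the forward reaction proceeds.

forward (toward products)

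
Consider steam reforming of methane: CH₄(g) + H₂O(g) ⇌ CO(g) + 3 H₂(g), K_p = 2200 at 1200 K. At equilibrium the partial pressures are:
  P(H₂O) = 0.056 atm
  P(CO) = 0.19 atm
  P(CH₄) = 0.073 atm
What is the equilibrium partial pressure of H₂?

At equilibrium, K_p = P(CO)·P(H₂)³ / (P(CH₄)·P(H₂O)) = 2200.
(0.19)·(P(H₂))³ / ((0.073)·(0.056)) = 2200
P(H₂)³ = 47.3 ⇒ P(H₂) = 3.6 atm

P(H₂) = 3.6 atm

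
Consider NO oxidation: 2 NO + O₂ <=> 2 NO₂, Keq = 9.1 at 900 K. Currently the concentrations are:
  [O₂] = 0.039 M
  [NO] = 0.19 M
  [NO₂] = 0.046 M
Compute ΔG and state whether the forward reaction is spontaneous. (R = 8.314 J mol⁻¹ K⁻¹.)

Q = [NO₂]² / ([NO]²·[O₂]) = (0.046)² / ((0.19)²·(0.039)) = 1.50
ΔG = RT ln(Q/Keq) = (8.314 J mol⁻¹ K⁻¹)(900 K) × ln(1.50/9.1)
   = (7.483 kJ/mol)(-1.803) = -13.5 kJ/mol
ΔG < 0, so the forward reaction is spontaneous (proceeds forward).

ΔG = -13.5 kJ/mol; the forward reaction is spontaneous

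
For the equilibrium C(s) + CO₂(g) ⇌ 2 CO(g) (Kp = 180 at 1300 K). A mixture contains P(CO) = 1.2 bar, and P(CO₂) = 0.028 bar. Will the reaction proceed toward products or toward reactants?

toward products

(C is a pure solid — omitted from Qp.)
Qp = P(CO)² / P(CO₂) = (1.2)² / (0.028) = 51
Qp = 51 < Kp = 180, so the forward reaction proceeds.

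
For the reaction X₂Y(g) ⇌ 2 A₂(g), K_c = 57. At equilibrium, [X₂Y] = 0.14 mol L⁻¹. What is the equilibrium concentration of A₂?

[A₂] = 2.8 mol L⁻¹

At equilibrium, K_c = [A₂]² / [X₂Y] = 57.
([A₂])² / (0.14) = 57
[A₂]² = 7.98 ⇒ [A₂] = 2.8 mol L⁻¹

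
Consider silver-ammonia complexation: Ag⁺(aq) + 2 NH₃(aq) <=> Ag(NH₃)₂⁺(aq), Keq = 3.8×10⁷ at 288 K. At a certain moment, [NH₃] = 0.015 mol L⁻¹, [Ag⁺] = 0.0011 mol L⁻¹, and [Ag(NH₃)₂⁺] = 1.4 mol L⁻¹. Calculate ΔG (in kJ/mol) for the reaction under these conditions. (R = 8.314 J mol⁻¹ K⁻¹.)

ΔG = -4.56 kJ/mol

Q = [Ag(NH₃)₂⁺] / ([Ag⁺]·[NH₃]²) = (1.4) / ((0.0011)·(0.015)²) = 5.66×10⁶
ΔG = RT ln(Q/Keq) = (8.314 J mol⁻¹ K⁻¹)(288 K) × ln(5.66×10⁶/3.8×10⁷)
   = (2.394 kJ/mol)(-1.904) = -4.56 kJ/mol
ΔG < 0, so the forward reaction is spontaneous (proceeds forward).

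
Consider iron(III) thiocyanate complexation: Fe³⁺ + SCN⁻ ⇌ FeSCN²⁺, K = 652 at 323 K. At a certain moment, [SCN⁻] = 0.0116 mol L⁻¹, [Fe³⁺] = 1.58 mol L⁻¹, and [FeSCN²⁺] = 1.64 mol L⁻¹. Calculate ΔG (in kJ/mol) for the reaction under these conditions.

ΔG = -5.33 kJ/mol

Q = [FeSCN²⁺] / ([Fe³⁺]·[SCN⁻]) = (1.64) / ((1.58)·(0.0116)) = 89.5
ΔG = RT ln(Q/K) = (8.314 J mol⁻¹ K⁻¹)(323 K) × ln(89.5/652)
   = (2.685 kJ/mol)(-1.986) = -5.33 kJ/mol
ΔG < 0, so the forward reaction is spontaneous (proceeds forward).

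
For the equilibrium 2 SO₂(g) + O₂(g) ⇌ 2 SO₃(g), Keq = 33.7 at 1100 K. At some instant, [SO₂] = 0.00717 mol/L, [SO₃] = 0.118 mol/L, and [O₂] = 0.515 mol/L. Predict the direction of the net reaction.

Q = [SO₃]² / ([SO₂]²·[O₂]) = (0.118)² / ((0.00717)²·(0.515)) = 526
Q = 526 > Keq = 33.7, so the reverse reaction proceeds.

to the left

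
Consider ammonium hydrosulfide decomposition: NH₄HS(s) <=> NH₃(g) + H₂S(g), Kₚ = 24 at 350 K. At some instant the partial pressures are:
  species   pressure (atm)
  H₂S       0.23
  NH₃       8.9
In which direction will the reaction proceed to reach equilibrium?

(NH₄HS is a pure solid — omitted from Qₚ.)
Qₚ = P(NH₃)·P(H₂S) = (8.9)·(0.23) = 2.0
Qₚ = 2.0 < Kₚ = 24, so the forward reaction proceeds.

forward (toward products)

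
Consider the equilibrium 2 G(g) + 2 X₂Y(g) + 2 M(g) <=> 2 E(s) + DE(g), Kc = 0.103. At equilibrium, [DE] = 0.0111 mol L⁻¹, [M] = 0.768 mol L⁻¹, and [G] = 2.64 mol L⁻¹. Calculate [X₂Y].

(E is a pure solid — omitted from Kc.)
At equilibrium, Kc = [DE] / ([G]²·[X₂Y]²·[M]²) = 0.103.
(0.0111) / ((2.64)²·([X₂Y])²·(0.768)²) = 0.103
[X₂Y]² = 0.0262 ⇒ [X₂Y] = 0.162 mol L⁻¹

[X₂Y] = 0.162 mol L⁻¹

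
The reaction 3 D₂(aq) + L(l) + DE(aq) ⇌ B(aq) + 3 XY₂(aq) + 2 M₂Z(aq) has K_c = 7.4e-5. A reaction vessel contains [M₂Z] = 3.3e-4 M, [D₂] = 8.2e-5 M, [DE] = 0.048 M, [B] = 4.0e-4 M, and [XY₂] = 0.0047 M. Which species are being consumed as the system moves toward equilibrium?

(L is a pure liquid — omitted from Q_c.)
Q_c = [B]·[XY₂]³·[M₂Z]² / ([D₂]³·[DE]) = (4.0e-4)·(0.0047)³·(3.3e-4)² / ((8.2e-5)³·(0.048)) = 1.7e-4
Q_c = 1.7e-4 > K_c = 7.4e-5: net reverse reaction.

B, XY₂, M₂Z (products)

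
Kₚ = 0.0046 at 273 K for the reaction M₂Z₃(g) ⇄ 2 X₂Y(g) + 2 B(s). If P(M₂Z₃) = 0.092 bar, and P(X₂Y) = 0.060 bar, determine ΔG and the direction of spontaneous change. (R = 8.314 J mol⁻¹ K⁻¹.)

(B is a pure solid — omitted from Qₚ.)
Qₚ = P(X₂Y)² / P(M₂Z₃) = (0.060)² / (0.092) = 0.0391
ΔG = RT ln(Qₚ/Kₚ) = (8.314 J mol⁻¹ K⁻¹)(273 K) × ln(0.0391/0.0046)
   = (2.270 kJ/mol)(2.140) = 4.86 kJ/mol
ΔG > 0, so the forward reaction is non-spontaneous (proceeds in reverse).

ΔG = 4.86 kJ/mol; the forward reaction is non-spontaneous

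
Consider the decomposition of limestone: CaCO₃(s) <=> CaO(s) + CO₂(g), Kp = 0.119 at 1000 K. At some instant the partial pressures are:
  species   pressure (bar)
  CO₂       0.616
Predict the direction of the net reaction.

(CaCO₃, CaO are pure solids — omitted from Qp.)
Qp = P(CO₂) = 0.616
Qp = 0.616 > Kp = 0.119, so the reverse reaction proceeds.

in the reverse direction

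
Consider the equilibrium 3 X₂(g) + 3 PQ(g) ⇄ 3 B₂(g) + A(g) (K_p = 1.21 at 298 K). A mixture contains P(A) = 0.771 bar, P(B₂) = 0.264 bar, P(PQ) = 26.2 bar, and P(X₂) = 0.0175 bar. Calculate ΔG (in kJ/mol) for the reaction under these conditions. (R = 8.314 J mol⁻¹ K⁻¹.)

Q_p = P(B₂)³·P(A) / (P(X₂)³·P(PQ)³) = (0.264)³·(0.771) / ((0.0175)³·(26.2)³) = 0.147
ΔG = RT ln(Q_p/K_p) = (8.314 J mol⁻¹ K⁻¹)(298 K) × ln(0.147/1.21)
   = (2.478 kJ/mol)(-2.108) = -5.22 kJ/mol
ΔG < 0, so the forward reaction is spontaneous (proceeds forward).

ΔG = -5.22 kJ/mol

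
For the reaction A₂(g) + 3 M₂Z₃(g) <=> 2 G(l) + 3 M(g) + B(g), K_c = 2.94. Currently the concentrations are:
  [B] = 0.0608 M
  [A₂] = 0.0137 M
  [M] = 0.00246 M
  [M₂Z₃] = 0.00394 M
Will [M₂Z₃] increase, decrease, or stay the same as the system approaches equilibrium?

decrease

(G is a pure liquid — omitted from Q_c.)
Q_c = [M]³·[B] / ([A₂]·[M₂Z₃]³) = (0.00246)³·(0.0608) / ((0.0137)·(0.00394)³) = 1.08
Q_c = 1.08 < K_c = 2.94: net forward reaction.
M₂Z₃ is a reactant, so it decreases.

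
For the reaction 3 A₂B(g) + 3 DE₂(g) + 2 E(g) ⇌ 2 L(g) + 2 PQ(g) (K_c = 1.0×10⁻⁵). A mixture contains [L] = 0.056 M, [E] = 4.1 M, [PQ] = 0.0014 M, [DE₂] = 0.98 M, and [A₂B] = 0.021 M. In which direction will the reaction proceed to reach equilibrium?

to the left

Q_c = [L]²·[PQ]² / ([A₂B]³·[DE₂]³·[E]²) = (0.056)²·(0.0014)² / ((0.021)³·(0.98)³·(4.1)²) = 4.2×10⁻⁵
Q_c = 4.2×10⁻⁵ > K_c = 1.0×10⁻⁵, so the reverse reaction proceeds.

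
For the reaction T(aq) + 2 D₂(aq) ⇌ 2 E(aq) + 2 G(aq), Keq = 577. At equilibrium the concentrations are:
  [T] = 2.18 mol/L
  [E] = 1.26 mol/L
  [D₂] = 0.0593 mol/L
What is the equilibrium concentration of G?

[G] = 1.67 mol/L

At equilibrium, Keq = [E]²·[G]² / ([T]·[D₂]²) = 577.
(1.26)²·([G])² / ((2.18)·(0.0593)²) = 577
[G]² = 2.79 ⇒ [G] = 1.67 mol/L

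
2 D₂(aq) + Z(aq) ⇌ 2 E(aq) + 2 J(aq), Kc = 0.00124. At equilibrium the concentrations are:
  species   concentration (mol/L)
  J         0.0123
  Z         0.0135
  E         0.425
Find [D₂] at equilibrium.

At equilibrium, Kc = [E]²·[J]² / ([D₂]²·[Z]) = 0.00124.
(0.425)²·(0.0123)² / (([D₂])²·(0.0135)) = 0.00124
[D₂]² = 1.63 ⇒ [D₂] = 1.28 mol/L

[D₂] = 1.28 mol/L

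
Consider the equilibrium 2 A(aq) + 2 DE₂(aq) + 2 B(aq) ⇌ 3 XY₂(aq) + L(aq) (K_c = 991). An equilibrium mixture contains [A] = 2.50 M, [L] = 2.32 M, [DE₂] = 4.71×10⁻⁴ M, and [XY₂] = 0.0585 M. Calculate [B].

[B] = 0.581 M

At equilibrium, K_c = [XY₂]³·[L] / ([A]²·[DE₂]²·[B]²) = 991.
(0.0585)³·(2.32) / ((2.50)²·(4.71×10⁻⁴)²·([B])²) = 991
[B]² = 0.338 ⇒ [B] = 0.581 M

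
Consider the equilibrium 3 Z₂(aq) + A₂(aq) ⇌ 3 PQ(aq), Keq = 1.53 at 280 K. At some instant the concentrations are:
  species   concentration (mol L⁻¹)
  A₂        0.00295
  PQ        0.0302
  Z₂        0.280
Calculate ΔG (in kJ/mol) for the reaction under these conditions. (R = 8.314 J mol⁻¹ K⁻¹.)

Q = [PQ]³ / ([Z₂]³·[A₂]) = (0.0302)³ / ((0.280)³·(0.00295)) = 0.425
ΔG = RT ln(Q/Keq) = (8.314 J mol⁻¹ K⁻¹)(280 K) × ln(0.425/1.53)
   = (2.328 kJ/mol)(-1.281) = -2.98 kJ/mol
ΔG < 0, so the forward reaction is spontaneous (proceeds forward).

ΔG = -2.98 kJ/mol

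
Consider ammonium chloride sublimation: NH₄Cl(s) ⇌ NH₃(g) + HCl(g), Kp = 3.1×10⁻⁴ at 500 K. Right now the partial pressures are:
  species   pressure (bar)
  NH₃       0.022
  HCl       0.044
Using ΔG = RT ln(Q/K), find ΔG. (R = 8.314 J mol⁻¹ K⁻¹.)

(NH₄Cl is a pure solid — omitted from Qp.)
Qp = P(NH₃)·P(HCl) = (0.022)·(0.044) = 9.68×10⁻⁴
ΔG = RT ln(Qp/Kp) = (8.314 J mol⁻¹ K⁻¹)(500 K) × ln(9.68×10⁻⁴/3.1×10⁻⁴)
   = (4.157 kJ/mol)(1.139) = 4.73 kJ/mol
ΔG > 0, so the forward reaction is non-spontaneous (proceeds in reverse).

ΔG = 4.73 kJ/mol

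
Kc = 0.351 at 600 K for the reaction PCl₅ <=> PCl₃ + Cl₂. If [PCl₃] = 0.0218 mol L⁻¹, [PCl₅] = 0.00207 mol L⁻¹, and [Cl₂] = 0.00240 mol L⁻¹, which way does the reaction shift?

Qc = [PCl₃]·[Cl₂] / [PCl₅] = (0.0218)·(0.00240) / (0.00207) = 0.0253
Qc = 0.0253 < Kc = 0.351, so the forward reaction proceeds.

in the forward direction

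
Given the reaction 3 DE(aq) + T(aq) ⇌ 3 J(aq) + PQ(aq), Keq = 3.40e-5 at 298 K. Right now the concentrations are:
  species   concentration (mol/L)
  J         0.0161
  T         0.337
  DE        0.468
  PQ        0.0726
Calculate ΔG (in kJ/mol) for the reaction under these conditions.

ΔG = -3.36 kJ/mol

Q = [J]³·[PQ] / ([DE]³·[T]) = (0.0161)³·(0.0726) / ((0.468)³·(0.337)) = 8.77e-6
ΔG = RT ln(Q/Keq) = (8.314 J mol⁻¹ K⁻¹)(298 K) × ln(8.77e-6/3.40e-5)
   = (2.478 kJ/mol)(-1.355) = -3.36 kJ/mol
ΔG < 0, so the forward reaction is spontaneous (proceeds forward).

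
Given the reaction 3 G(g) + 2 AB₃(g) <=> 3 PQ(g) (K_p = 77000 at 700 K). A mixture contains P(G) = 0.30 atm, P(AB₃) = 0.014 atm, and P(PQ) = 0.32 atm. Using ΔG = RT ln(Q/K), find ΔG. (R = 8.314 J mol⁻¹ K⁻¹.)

Q_p = P(PQ)³ / (P(G)³·P(AB₃)²) = (0.32)³ / ((0.30)³·(0.014)²) = 6190
ΔG = RT ln(Q_p/K_p) = (8.314 J mol⁻¹ K⁻¹)(700 K) × ln(6190/77000)
   = (5.820 kJ/mol)(-2.521) = -14.7 kJ/mol
ΔG < 0, so the forward reaction is spontaneous (proceeds forward).

ΔG = -14.7 kJ/mol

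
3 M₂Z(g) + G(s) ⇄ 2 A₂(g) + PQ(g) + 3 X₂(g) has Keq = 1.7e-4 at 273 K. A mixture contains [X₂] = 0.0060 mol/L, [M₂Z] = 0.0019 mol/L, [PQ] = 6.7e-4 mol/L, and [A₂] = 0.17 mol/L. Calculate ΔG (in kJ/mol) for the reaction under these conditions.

(G is a pure solid — omitted from Q.)
Q = [A₂]²·[PQ]·[X₂]³ / [M₂Z]³ = (0.17)²·(6.7e-4)·(0.0060)³ / (0.0019)³ = 6.10e-4
ΔG = RT ln(Q/Keq) = (8.314 J mol⁻¹ K⁻¹)(273 K) × ln(6.10e-4/1.7e-4)
   = (2.270 kJ/mol)(1.278) = 2.90 kJ/mol
ΔG > 0, so the forward reaction is non-spontaneous (proceeds in reverse).

ΔG = 2.90 kJ/mol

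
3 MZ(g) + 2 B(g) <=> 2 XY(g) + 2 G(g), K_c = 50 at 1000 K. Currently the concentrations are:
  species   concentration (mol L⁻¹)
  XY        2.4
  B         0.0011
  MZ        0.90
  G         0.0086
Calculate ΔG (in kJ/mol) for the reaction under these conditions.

ΔG = 18.9 kJ/mol

Q_c = [XY]²·[G]² / ([MZ]³·[B]²) = (2.4)²·(0.0086)² / ((0.90)³·(0.0011)²) = 483
ΔG = RT ln(Q_c/K_c) = (8.314 J mol⁻¹ K⁻¹)(1000 K) × ln(483/50)
   = (8.314 kJ/mol)(2.268) = 18.9 kJ/mol
ΔG > 0, so the forward reaction is non-spontaneous (proceeds in reverse).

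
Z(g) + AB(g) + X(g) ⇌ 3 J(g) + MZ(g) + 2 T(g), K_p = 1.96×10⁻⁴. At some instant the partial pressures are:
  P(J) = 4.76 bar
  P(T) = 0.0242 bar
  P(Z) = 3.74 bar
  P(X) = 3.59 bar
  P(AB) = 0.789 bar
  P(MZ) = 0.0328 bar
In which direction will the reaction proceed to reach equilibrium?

neither direction; the system is at equilibrium

Q_p = P(J)³·P(MZ)·P(T)² / (P(Z)·P(AB)·P(X)) = (4.76)³·(0.0328)·(0.0242)² / ((3.74)·(0.789)·(3.59)) = 1.96×10⁻⁴
Q_p = 1.96×10⁻⁴ = K_p, so the system is already at equilibrium.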